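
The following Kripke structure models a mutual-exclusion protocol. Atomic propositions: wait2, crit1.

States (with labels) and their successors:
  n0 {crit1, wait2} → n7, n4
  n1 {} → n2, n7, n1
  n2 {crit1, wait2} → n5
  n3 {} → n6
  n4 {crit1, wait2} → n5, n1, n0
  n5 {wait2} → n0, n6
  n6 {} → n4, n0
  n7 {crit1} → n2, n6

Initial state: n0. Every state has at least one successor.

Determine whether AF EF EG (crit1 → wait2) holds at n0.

States satisfying EF EG (crit1 → wait2): {n0, n1, n2, n3, n4, n5, n6, n7}.
States satisfying AF EF EG (crit1 → wait2): {n0, n1, n2, n3, n4, n5, n6, n7}.
n0 ∈ Sat(AF EF EG (crit1 → wait2)).

Yes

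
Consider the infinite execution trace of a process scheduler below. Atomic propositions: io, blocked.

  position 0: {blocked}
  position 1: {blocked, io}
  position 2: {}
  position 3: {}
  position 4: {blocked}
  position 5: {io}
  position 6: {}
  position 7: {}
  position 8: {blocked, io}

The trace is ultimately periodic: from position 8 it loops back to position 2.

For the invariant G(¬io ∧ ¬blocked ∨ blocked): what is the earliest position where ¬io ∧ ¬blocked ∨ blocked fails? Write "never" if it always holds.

5

Check ¬io ∧ ¬blocked ∨ blocked at each position in order: 0 ✓, 1 ✓, 2 ✓, 3 ✓, 4 ✓.
At position 5 the labels are {io}, so ¬io ∧ ¬blocked ∨ blocked is false there. This is the first violation.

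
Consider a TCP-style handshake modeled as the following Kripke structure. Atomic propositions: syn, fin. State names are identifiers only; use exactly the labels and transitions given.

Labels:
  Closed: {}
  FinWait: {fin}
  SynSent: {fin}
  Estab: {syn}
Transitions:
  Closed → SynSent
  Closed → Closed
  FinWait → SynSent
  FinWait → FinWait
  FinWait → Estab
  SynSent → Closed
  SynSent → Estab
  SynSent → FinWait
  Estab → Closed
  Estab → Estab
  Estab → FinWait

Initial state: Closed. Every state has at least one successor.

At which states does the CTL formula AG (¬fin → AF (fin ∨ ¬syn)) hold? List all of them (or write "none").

none

States satisfying ¬fin → AF (fin ∨ ¬syn): {Closed, FinWait, SynSent}.
States satisfying AG (¬fin → AF (fin ∨ ¬syn)): ∅.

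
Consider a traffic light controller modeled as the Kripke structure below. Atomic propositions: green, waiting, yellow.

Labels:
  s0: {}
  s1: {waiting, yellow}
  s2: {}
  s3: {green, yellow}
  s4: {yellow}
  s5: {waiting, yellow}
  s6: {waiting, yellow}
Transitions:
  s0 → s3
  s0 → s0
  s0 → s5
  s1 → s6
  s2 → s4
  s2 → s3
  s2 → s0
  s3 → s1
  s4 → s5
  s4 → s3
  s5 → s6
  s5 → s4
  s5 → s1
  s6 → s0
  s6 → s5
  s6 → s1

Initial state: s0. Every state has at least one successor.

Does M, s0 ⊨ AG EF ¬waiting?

States satisfying EF ¬waiting: {s0, s1, s2, s3, s4, s5, s6}.
States satisfying AG EF ¬waiting: {s0, s1, s2, s3, s4, s5, s6}.
Every state reachable from s0 satisfies EF ¬waiting.
s0 ∈ Sat(AG EF ¬waiting).

Yes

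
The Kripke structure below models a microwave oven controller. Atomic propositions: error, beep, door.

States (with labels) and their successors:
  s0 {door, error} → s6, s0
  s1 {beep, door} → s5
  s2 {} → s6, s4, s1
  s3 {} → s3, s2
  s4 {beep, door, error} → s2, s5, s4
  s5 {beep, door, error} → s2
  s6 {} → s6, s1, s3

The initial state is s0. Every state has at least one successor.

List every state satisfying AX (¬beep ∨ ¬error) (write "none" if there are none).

{s0, s3, s5, s6}

States satisfying ¬beep ∨ ¬error: {s0, s1, s2, s3, s6}.
States satisfying AX (¬beep ∨ ¬error): {s0, s3, s5, s6}.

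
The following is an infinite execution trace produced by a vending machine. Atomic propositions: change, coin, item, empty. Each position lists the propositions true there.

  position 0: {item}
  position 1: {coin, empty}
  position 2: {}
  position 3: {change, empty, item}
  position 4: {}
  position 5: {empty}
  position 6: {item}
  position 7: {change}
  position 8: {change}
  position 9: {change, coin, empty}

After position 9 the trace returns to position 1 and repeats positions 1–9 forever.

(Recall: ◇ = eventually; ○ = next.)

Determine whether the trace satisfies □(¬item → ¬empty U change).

No

¬item → ¬empty U change must hold at every position from 0 onward. It fails at position 1, so □(¬item → ¬empty U change) is false.
Positions where ¬item holds: 1, 2, 4, 5, 7, 8, 9.
Check ¬empty U change at each: 1→fails, 2→ok, 4→fails, 5→fails, 7→ok, 8→ok, 9→ok.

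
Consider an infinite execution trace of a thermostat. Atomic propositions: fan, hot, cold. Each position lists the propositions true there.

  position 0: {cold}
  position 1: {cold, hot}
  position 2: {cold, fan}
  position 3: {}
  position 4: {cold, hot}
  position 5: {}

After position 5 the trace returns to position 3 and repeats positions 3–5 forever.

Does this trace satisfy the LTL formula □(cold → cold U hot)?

cold → cold U hot must hold at every position from 0 onward. It fails at position 2, so □(cold → cold U hot) is false.
Positions where cold holds: 0, 1, 2, 4.
Check cold U hot at each: 0→ok, 1→ok, 2→fails, 4→ok.

No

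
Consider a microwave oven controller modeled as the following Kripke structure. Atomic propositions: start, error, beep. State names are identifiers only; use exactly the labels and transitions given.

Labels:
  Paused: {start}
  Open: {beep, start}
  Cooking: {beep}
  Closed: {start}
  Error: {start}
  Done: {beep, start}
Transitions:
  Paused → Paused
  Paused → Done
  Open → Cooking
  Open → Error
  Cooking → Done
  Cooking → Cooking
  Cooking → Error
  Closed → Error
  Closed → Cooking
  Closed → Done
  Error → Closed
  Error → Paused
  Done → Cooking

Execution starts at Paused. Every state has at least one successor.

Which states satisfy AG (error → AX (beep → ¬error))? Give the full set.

{Paused, Open, Cooking, Closed, Error, Done}

States satisfying error → AX (beep → ¬error): {Paused, Open, Cooking, Closed, Error, Done}.
States satisfying AG (error → AX (beep → ¬error)): {Paused, Open, Cooking, Closed, Error, Done}.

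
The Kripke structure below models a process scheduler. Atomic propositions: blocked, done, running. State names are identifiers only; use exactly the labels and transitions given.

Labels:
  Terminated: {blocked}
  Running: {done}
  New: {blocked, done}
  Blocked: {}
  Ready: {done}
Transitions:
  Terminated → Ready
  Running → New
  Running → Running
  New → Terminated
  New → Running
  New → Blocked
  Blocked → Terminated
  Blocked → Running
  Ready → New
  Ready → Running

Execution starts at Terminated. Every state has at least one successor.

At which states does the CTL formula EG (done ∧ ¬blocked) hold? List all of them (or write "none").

{Running, Ready}

States satisfying done ∧ ¬blocked: {Running, Ready}.
States satisfying EG (done ∧ ¬blocked): {Running, Ready}.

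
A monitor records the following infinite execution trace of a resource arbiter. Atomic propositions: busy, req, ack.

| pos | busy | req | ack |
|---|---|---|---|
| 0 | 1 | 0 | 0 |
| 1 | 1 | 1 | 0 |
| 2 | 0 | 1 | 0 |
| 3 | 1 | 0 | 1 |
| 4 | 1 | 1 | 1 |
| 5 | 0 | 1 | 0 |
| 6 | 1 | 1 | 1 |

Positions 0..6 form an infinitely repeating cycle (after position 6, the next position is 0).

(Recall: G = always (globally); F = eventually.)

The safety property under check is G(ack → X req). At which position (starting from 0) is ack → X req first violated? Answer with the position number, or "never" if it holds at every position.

6

Check ack → X req at each position in order: 0 ✓, 1 ✓, 2 ✓, 3 ✓, 4 ✓, 5 ✓.
At position 6 the labels are {ack, busy, req} and the next position 0 has {busy}, so ack → X req is false there. This is the first violation.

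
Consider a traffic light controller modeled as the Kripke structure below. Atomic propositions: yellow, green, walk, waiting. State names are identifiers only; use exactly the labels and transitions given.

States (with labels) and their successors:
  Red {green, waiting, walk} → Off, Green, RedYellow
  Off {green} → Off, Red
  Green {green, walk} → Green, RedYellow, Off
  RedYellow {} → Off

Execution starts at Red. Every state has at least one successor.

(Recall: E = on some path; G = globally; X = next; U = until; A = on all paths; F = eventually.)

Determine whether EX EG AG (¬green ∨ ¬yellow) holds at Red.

Yes

States satisfying EG AG (¬green ∨ ¬yellow): {Red, Off, Green, RedYellow}.
States satisfying EX EG AG (¬green ∨ ¬yellow): {Red, Off, Green, RedYellow}.
Red ∈ Sat(EX EG AG (¬green ∨ ¬yellow)).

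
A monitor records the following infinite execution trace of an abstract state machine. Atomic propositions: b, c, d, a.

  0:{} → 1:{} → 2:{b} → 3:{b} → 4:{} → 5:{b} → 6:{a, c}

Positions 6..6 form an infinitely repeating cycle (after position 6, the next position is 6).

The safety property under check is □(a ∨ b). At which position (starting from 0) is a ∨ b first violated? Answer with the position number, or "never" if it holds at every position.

0

At position 0 the labels are {}, so a ∨ b is false there. This is the first violation.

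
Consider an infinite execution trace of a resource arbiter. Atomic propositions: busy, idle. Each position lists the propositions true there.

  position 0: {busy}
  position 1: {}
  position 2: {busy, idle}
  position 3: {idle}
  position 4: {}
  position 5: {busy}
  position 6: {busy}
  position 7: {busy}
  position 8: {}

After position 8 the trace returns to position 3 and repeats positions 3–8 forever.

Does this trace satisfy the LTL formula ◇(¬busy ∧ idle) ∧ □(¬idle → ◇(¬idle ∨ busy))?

¬busy ∧ idle holds at position 3, which is reachable from 0, so ◇(¬busy ∧ idle) holds.
¬idle → ◇(¬idle ∨ busy) holds at every position 0..8, and those are all positions ever visited, so □(¬idle → ◇(¬idle ∨ busy)) holds.
Positions where ¬idle holds: 0, 1, 4, 5, 6, 7, 8.
Check ◇(¬idle ∨ busy) at each: 0→ok, 1→ok, 4→ok, 5→ok, 6→ok, 7→ok, 8→ok.
At position 0: ◇(¬busy ∧ idle) is true; □(¬idle → ◇(¬idle ∨ busy)) is true; so ◇(¬busy ∧ idle) ∧ □(¬idle → ◇(¬idle ∨ busy)) is true.

Satisfied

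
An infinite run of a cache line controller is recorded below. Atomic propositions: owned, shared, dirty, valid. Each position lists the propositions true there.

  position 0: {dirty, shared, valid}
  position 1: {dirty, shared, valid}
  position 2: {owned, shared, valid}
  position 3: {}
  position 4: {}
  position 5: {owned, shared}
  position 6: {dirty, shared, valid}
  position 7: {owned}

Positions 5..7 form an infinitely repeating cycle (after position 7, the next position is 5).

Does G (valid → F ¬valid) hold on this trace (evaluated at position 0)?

valid → F ¬valid holds at every position 0..7, and those are all positions ever visited, so G (valid → F ¬valid) holds.
Positions where valid holds: 0, 1, 2, 6.
Check F ¬valid at each: 0→ok, 1→ok, 2→ok, 6→ok.

Holds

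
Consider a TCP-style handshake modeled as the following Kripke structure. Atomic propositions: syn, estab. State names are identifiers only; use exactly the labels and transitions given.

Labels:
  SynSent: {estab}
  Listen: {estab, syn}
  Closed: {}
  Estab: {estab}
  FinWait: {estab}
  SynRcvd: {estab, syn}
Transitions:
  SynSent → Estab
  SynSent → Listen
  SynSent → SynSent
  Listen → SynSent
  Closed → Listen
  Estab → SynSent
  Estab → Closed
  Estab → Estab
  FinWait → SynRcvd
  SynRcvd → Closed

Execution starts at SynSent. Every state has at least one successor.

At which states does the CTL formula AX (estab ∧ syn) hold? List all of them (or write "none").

States satisfying estab ∧ syn: {Listen, SynRcvd}.
States satisfying AX (estab ∧ syn): {Closed, FinWait}.

{Closed, FinWait}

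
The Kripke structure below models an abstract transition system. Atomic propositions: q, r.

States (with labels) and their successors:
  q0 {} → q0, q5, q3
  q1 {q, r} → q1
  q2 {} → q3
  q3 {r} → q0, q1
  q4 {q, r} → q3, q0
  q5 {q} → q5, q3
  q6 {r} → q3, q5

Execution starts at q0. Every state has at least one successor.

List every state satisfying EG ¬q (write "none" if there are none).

States satisfying ¬q: {q0, q2, q3, q6}.
States satisfying EG ¬q: {q0, q2, q3, q6}.

{q0, q2, q3, q6}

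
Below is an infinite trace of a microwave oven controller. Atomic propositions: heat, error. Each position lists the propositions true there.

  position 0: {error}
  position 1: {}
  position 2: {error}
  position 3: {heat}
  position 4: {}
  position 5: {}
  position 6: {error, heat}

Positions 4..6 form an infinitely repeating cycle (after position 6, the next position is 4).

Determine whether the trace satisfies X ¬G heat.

Yes

The position after 0 is 1; ¬G heat is true there.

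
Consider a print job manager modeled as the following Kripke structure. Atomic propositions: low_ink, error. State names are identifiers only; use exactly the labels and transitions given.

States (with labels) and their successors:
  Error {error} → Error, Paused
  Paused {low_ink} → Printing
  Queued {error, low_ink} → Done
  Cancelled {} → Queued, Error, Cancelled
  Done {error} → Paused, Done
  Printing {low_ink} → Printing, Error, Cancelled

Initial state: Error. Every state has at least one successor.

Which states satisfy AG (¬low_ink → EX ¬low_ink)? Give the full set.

{Error, Paused, Queued, Cancelled, Done, Printing}

States satisfying ¬low_ink → EX ¬low_ink: {Error, Paused, Queued, Cancelled, Done, Printing}.
States satisfying AG (¬low_ink → EX ¬low_ink): {Error, Paused, Queued, Cancelled, Done, Printing}.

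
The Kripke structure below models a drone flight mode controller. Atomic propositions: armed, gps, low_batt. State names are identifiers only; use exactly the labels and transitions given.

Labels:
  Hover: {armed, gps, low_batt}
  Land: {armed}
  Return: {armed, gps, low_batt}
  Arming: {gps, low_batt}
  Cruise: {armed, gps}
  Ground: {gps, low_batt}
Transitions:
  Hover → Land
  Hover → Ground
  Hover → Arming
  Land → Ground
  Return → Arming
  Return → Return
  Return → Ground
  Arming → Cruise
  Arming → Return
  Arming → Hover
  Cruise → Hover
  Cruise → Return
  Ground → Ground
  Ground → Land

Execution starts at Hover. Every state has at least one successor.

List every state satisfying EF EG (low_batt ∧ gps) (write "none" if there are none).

{Hover, Land, Return, Arming, Cruise, Ground}

States satisfying EG (low_batt ∧ gps): {Hover, Return, Arming, Ground}.
States satisfying EF EG (low_batt ∧ gps): {Hover, Land, Return, Arming, Cruise, Ground}.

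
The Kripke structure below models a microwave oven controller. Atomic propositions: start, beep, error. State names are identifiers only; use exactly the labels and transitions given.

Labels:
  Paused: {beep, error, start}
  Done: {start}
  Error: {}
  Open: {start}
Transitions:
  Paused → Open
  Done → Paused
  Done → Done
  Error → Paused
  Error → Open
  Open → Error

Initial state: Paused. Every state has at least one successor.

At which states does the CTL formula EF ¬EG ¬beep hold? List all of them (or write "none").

{Paused, Done, Error, Open}

States satisfying ¬EG ¬beep: {Paused}.
States satisfying EF ¬EG ¬beep: {Paused, Done, Error, Open}.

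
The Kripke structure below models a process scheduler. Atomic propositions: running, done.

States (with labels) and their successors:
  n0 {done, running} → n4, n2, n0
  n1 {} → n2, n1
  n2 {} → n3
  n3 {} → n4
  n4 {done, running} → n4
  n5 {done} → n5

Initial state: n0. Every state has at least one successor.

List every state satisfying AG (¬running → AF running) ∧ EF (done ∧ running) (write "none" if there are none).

{n0, n2, n3, n4}

States satisfying ¬running → AF running: {n0, n2, n3, n4}.
States satisfying AG (¬running → AF running): {n0, n2, n3, n4}.
States satisfying done ∧ running: {n0, n4}.
States satisfying EF (done ∧ running): {n0, n1, n2, n3, n4}.
States satisfying AG (¬running → AF running) ∧ EF (done ∧ running): {n0, n2, n3, n4}.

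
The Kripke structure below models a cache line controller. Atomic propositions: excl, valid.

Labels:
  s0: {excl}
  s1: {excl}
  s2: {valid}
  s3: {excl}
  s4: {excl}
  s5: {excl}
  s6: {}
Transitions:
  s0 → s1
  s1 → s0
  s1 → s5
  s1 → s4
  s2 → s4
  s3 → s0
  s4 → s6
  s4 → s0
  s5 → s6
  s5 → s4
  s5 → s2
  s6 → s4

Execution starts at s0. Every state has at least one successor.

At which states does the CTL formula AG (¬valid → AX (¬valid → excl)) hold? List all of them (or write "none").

none

States satisfying ¬valid → AX (¬valid → excl): {s0, s1, s2, s3, s6}.
States satisfying AG (¬valid → AX (¬valid → excl)): ∅.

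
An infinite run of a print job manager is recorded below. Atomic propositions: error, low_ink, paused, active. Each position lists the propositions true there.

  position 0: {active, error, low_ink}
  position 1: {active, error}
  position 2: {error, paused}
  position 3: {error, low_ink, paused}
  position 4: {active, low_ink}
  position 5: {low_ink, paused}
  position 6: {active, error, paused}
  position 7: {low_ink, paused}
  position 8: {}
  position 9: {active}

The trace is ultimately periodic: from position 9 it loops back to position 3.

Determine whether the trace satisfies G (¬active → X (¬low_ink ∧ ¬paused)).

Violated

¬active → X (¬low_ink ∧ ¬paused) must hold at every position from 0 onward. It fails at position 2, so G (¬active → X (¬low_ink ∧ ¬paused)) is false.
Positions where ¬active holds: 2, 3, 5, 7, 8.
Check X (¬low_ink ∧ ¬paused) at each: 2→fails, 3→fails, 5→fails, 7→ok, 8→ok.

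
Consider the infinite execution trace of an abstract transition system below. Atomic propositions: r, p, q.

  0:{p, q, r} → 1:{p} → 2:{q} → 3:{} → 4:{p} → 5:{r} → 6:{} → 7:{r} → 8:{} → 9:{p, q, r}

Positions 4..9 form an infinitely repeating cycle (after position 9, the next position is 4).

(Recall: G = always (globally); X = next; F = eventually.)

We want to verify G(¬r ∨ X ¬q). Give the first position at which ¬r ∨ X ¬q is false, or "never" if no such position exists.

¬r ∨ X ¬q holds at every position 0..9, and those are all the positions the trace ever visits, so the invariant G(¬r ∨ X ¬q) is never violated.

never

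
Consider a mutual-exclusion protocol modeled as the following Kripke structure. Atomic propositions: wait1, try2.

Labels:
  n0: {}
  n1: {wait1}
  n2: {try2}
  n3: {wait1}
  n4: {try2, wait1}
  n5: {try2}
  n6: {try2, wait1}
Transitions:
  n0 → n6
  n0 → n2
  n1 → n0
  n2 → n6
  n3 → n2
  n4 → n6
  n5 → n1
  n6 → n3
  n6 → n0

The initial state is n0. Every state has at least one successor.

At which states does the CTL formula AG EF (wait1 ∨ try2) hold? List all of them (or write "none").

{n0, n1, n2, n3, n4, n5, n6}

States satisfying EF (wait1 ∨ try2): {n0, n1, n2, n3, n4, n5, n6}.
States satisfying AG EF (wait1 ∨ try2): {n0, n1, n2, n3, n4, n5, n6}.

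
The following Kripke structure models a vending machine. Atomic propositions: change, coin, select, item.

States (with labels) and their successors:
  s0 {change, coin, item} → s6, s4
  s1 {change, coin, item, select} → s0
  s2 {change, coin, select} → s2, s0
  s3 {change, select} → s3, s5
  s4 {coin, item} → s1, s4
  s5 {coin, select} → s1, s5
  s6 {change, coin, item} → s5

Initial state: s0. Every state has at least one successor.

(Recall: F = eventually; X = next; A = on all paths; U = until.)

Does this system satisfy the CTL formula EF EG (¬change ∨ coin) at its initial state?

Holds

States satisfying EG (¬change ∨ coin): {s0, s1, s2, s4, s5, s6}.
States satisfying EF EG (¬change ∨ coin): {s0, s1, s2, s3, s4, s5, s6}.
Some path from s0 reaches a state where EG (¬change ∨ coin) holds.
s0 ∈ Sat(EF EG (¬change ∨ coin)).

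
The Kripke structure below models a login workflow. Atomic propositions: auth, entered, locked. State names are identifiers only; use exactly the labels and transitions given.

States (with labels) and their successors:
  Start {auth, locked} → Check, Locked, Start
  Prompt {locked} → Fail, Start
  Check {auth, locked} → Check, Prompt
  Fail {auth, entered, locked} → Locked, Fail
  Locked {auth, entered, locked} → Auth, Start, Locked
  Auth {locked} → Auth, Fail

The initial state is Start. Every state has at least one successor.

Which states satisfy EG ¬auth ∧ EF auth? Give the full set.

States satisfying ¬auth: {Prompt, Auth}.
States satisfying EG ¬auth: {Auth}.
States satisfying auth: {Start, Check, Fail, Locked}.
States satisfying EF auth: {Start, Prompt, Check, Fail, Locked, Auth}.
States satisfying EG ¬auth ∧ EF auth: {Auth}.

{Auth}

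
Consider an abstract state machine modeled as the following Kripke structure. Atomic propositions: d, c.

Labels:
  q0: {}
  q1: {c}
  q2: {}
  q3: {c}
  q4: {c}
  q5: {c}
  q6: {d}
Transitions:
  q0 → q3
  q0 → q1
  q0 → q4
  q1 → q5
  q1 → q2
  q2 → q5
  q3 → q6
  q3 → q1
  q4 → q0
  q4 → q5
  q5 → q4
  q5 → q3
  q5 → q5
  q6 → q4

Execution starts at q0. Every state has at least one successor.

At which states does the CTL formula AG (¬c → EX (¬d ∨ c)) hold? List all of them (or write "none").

{q0, q1, q2, q3, q4, q5, q6}

States satisfying ¬c → EX (¬d ∨ c): {q0, q1, q2, q3, q4, q5, q6}.
States satisfying AG (¬c → EX (¬d ∨ c)): {q0, q1, q2, q3, q4, q5, q6}.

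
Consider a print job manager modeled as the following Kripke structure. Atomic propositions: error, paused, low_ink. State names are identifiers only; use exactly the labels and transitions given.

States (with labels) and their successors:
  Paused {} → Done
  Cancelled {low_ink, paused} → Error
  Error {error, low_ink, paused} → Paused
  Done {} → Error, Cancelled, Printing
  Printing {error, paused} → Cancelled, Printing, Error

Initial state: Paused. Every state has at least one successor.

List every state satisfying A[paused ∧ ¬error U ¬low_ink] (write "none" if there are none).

{Paused, Done, Printing}

States satisfying paused ∧ ¬error: {Cancelled}.
States satisfying ¬low_ink: {Paused, Done, Printing}.
States satisfying A[paused ∧ ¬error U ¬low_ink]: {Paused, Done, Printing}.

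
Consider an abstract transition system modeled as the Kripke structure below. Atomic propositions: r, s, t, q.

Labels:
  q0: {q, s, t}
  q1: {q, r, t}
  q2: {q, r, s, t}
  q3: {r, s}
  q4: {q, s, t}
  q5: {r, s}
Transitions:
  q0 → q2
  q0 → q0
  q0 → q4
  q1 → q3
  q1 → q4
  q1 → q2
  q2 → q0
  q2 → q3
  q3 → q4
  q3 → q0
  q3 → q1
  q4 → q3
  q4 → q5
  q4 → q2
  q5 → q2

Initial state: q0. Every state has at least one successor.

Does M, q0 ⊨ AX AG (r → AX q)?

Violated

States satisfying AG (r → AX q): ∅.
States satisfying AX AG (r → AX q): ∅.
q0 ∉ Sat(AX AG (r → AX q)).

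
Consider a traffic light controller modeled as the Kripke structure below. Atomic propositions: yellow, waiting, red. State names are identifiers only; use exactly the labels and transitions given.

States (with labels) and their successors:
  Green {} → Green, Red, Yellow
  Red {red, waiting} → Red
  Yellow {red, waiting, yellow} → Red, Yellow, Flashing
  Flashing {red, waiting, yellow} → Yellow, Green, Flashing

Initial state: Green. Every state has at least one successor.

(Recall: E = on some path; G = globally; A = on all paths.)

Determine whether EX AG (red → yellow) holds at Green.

States satisfying AG (red → yellow): ∅.
States satisfying EX AG (red → yellow): ∅.
No suitable path/successor from Green witnesses the formula.
Green ∉ Sat(EX AG (red → yellow)).

No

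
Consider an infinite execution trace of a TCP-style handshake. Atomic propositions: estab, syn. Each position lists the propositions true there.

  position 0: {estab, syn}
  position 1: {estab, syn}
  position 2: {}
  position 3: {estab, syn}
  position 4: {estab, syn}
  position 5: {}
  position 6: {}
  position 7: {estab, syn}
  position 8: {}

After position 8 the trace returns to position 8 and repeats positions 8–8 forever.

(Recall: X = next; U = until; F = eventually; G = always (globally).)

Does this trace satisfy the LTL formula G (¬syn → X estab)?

¬syn → X estab must hold at every position from 0 onward. It fails at position 5, so G (¬syn → X estab) is false.
Positions where ¬syn holds: 2, 5, 6, 8.
Check X estab at each: 2→ok, 5→fails, 6→ok, 8→fails.

No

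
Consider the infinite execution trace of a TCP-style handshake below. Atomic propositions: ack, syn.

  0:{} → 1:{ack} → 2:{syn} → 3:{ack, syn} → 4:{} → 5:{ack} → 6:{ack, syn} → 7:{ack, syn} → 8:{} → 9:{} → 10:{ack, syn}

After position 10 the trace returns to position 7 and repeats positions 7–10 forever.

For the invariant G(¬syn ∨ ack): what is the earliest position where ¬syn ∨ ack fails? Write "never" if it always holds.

2

Check ¬syn ∨ ack at each position in order: 0 ✓, 1 ✓.
At position 2 the labels are {syn}, so ¬syn ∨ ack is false there. This is the first violation.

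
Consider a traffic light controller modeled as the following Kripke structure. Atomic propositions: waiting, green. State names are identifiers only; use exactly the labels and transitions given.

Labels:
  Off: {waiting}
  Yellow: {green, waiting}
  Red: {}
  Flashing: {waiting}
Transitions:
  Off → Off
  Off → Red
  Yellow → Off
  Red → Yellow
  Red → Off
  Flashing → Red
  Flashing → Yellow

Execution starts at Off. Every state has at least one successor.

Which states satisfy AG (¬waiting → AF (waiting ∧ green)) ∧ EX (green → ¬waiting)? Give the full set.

States satisfying ¬waiting → AF (waiting ∧ green): {Off, Yellow, Flashing}.
States satisfying AG (¬waiting → AF (waiting ∧ green)): ∅.
States satisfying green → ¬waiting: {Off, Red, Flashing}.
States satisfying EX (green → ¬waiting): {Off, Yellow, Red, Flashing}.
States satisfying AG (¬waiting → AF (waiting ∧ green)) ∧ EX (green → ¬waiting): ∅.

none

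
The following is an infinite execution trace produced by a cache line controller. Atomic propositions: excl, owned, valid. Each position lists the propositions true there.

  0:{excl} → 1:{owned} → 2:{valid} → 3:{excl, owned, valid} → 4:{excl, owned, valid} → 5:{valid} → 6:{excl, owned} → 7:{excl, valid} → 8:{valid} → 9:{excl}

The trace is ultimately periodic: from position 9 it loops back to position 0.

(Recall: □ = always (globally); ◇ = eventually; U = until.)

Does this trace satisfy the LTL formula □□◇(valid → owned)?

□◇(valid → owned) holds at every position 0..9, and those are all positions ever visited, so □□◇(valid → owned) holds.

Satisfied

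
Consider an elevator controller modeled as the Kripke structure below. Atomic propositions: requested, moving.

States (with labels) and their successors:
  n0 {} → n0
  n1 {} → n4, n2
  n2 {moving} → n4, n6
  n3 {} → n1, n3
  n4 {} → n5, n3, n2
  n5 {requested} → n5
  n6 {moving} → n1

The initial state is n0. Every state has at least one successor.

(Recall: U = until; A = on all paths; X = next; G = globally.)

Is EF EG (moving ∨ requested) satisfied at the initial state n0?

No

States satisfying EG (moving ∨ requested): {n5}.
States satisfying EF EG (moving ∨ requested): {n1, n2, n3, n4, n5, n6}.
No suitable path/successor from n0 witnesses the formula.
n0 ∉ Sat(EF EG (moving ∨ requested)).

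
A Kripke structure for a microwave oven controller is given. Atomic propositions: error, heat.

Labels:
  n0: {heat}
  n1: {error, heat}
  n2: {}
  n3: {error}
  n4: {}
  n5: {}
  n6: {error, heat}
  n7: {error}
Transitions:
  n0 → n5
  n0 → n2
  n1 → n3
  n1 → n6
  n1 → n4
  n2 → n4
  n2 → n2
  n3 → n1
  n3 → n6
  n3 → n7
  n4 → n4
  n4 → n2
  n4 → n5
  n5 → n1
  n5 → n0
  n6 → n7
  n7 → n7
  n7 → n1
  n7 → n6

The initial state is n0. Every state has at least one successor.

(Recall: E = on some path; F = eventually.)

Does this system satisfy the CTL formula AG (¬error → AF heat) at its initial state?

States satisfying ¬error → AF heat: {n0, n1, n3, n5, n6, n7}.
States satisfying AG (¬error → AF heat): ∅.
n2 is reachable from n0 and violates ¬error → AF heat, so AG fails at n0.
n0 ∉ Sat(AG (¬error → AF heat)).

Does not hold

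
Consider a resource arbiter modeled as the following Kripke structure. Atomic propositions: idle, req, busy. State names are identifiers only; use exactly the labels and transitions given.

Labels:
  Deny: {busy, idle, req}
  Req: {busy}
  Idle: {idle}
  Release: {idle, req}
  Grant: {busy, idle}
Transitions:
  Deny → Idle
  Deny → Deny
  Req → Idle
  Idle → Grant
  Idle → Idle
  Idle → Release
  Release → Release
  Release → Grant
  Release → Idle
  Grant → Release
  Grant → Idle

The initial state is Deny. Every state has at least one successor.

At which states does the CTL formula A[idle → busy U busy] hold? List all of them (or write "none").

{Deny, Req, Grant}

States satisfying idle → busy: {Deny, Req, Grant}.
States satisfying busy: {Deny, Req, Grant}.
States satisfying A[idle → busy U busy]: {Deny, Req, Grant}.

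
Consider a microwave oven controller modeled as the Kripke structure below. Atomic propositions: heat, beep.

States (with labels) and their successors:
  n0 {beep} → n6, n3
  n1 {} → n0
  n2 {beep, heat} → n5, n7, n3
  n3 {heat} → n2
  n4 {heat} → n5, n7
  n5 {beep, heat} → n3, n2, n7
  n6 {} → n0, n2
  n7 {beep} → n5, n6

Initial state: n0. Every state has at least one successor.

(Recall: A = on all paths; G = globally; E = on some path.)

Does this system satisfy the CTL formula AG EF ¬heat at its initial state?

Yes

States satisfying EF ¬heat: {n0, n1, n2, n3, n4, n5, n6, n7}.
States satisfying AG EF ¬heat: {n0, n1, n2, n3, n4, n5, n6, n7}.
Every state reachable from n0 satisfies EF ¬heat.
n0 ∈ Sat(AG EF ¬heat).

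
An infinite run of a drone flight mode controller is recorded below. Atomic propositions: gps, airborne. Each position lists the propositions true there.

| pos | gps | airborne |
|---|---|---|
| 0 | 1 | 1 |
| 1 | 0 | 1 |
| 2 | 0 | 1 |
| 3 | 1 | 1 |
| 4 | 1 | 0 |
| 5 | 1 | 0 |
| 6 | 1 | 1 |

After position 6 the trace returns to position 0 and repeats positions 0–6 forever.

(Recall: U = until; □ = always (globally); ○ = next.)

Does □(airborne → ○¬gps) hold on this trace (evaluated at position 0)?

airborne → ○¬gps must hold at every position from 0 onward. It fails at position 2, so □(airborne → ○¬gps) is false.
Positions where airborne holds: 0, 1, 2, 3, 6.
Check ○¬gps at each: 0→ok, 1→ok, 2→fails, 3→fails, 6→fails.

No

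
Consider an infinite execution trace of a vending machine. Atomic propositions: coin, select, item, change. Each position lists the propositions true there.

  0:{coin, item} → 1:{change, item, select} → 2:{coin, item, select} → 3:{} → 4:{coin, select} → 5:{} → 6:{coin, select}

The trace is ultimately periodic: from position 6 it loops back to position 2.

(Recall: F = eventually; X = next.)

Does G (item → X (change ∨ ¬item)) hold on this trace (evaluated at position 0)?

Does not hold

item → X (change ∨ ¬item) must hold at every position from 0 onward. It fails at position 1, so G (item → X (change ∨ ¬item)) is false.
Positions where item holds: 0, 1, 2.
Check X (change ∨ ¬item) at each: 0→ok, 1→fails, 2→ok.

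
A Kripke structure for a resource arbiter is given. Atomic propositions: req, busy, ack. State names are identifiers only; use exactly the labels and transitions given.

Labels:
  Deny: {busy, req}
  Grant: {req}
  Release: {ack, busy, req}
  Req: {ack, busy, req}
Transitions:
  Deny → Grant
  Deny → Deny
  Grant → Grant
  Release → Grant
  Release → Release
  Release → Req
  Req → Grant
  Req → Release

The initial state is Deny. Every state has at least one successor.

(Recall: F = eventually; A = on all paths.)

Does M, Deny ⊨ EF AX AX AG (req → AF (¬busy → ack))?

States satisfying AX AX AG (req → AF (¬busy → ack)): ∅.
States satisfying EF AX AX AG (req → AF (¬busy → ack)): ∅.
No suitable path/successor from Deny witnesses the formula.
Deny ∉ Sat(EF AX AX AG (req → AF (¬busy → ack))).

No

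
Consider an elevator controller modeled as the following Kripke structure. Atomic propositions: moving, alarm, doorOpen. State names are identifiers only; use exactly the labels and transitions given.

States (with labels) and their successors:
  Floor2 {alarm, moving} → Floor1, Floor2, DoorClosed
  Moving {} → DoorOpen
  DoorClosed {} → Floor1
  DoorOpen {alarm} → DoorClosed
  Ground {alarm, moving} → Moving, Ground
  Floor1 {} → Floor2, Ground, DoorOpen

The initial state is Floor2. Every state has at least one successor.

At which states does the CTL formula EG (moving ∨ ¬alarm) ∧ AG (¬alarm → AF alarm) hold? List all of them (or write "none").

{Floor2, DoorClosed, Ground, Floor1}

States satisfying moving ∨ ¬alarm: {Floor2, Moving, DoorClosed, Ground, Floor1}.
States satisfying EG (moving ∨ ¬alarm): {Floor2, DoorClosed, Ground, Floor1}.
States satisfying ¬alarm → AF alarm: {Floor2, Moving, DoorClosed, DoorOpen, Ground, Floor1}.
States satisfying AG (¬alarm → AF alarm): {Floor2, Moving, DoorClosed, DoorOpen, Ground, Floor1}.
States satisfying EG (moving ∨ ¬alarm) ∧ AG (¬alarm → AF alarm): {Floor2, DoorClosed, Ground, Floor1}.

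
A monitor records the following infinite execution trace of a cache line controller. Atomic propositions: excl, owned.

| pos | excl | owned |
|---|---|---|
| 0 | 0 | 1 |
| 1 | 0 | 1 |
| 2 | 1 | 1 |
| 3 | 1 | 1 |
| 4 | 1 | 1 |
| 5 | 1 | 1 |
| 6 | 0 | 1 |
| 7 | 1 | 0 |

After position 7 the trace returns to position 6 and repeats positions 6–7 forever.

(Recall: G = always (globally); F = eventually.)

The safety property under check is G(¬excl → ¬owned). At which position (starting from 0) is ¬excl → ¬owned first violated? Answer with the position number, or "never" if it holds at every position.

0

At position 0 the labels are {owned}, so ¬excl → ¬owned is false there. This is the first violation.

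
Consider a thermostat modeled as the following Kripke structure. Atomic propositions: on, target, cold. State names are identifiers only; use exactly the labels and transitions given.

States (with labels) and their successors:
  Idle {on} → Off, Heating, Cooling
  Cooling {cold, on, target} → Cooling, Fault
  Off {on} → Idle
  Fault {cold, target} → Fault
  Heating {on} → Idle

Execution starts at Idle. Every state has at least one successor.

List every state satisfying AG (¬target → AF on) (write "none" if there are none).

States satisfying ¬target → AF on: {Idle, Cooling, Off, Fault, Heating}.
States satisfying AG (¬target → AF on): {Idle, Cooling, Off, Fault, Heating}.

{Idle, Cooling, Off, Fault, Heating}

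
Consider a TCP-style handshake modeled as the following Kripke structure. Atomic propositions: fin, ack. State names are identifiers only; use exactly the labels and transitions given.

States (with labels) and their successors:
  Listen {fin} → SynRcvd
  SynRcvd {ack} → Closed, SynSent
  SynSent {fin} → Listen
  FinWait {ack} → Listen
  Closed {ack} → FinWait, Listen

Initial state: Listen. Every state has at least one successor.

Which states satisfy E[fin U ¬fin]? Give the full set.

{Listen, SynRcvd, SynSent, FinWait, Closed}

States satisfying fin: {Listen, SynSent}.
States satisfying ¬fin: {SynRcvd, FinWait, Closed}.
States satisfying E[fin U ¬fin]: {Listen, SynRcvd, SynSent, FinWait, Closed}.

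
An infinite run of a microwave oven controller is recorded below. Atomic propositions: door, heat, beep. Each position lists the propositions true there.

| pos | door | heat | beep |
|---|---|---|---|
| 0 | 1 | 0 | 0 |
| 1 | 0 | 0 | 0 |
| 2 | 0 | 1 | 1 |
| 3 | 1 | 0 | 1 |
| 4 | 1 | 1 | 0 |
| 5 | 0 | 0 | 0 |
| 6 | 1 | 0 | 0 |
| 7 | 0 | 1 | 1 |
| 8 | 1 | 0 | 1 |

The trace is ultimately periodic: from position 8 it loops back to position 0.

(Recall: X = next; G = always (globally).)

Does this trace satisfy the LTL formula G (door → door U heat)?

door → door U heat must hold at every position from 0 onward. It fails at position 0, so G (door → door U heat) is false.
Positions where door holds: 0, 3, 4, 6, 8.
Check door U heat at each: 0→fails, 3→ok, 4→ok, 6→ok, 8→fails.

No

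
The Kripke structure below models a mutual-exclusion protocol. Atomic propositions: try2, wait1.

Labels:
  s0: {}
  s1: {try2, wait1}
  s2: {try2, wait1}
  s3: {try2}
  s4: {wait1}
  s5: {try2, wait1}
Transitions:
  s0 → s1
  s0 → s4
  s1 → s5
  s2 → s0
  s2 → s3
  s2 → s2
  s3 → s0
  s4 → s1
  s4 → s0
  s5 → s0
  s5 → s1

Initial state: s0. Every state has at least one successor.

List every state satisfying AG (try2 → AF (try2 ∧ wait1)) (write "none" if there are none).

States satisfying try2 → AF (try2 ∧ wait1): {s0, s1, s2, s4, s5}.
States satisfying AG (try2 → AF (try2 ∧ wait1)): {s0, s1, s4, s5}.

{s0, s1, s4, s5}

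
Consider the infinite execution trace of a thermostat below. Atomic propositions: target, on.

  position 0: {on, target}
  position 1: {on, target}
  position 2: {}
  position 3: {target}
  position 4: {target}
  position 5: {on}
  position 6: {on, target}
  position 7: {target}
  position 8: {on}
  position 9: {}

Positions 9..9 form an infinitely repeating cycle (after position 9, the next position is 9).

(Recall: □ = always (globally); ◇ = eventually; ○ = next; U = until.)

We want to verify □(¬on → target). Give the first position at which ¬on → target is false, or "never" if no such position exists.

2

Check ¬on → target at each position in order: 0 ✓, 1 ✓.
At position 2 the labels are {}, so ¬on → target is false there. This is the first violation.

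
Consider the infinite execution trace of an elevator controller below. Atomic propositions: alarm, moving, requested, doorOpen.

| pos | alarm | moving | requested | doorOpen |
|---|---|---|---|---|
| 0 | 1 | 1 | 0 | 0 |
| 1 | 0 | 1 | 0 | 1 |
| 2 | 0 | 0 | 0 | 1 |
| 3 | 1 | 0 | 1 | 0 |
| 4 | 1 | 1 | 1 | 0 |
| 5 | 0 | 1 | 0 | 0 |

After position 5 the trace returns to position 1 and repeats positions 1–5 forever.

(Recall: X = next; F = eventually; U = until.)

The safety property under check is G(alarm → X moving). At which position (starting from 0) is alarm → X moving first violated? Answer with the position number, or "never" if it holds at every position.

never

alarm → X moving holds at every position 0..5, and those are all the positions the trace ever visits, so the invariant G(alarm → X moving) is never violated.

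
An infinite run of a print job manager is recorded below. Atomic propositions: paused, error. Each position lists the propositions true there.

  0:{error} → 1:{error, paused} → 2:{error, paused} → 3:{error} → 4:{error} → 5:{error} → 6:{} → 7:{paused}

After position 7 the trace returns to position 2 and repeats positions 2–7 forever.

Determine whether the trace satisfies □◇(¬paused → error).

◇(¬paused → error) holds at every position 0..7, and those are all positions ever visited, so □◇(¬paused → error) holds.

Yes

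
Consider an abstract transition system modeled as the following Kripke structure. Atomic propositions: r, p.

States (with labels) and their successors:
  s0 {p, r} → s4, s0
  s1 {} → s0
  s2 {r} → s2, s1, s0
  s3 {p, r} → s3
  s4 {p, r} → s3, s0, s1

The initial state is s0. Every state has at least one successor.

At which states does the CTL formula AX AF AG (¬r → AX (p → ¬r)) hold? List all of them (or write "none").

{s3}

States satisfying AF AG (¬r → AX (p → ¬r)): {s3}.
States satisfying AX AF AG (¬r → AX (p → ¬r)): {s3}.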